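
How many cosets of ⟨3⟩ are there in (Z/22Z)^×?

2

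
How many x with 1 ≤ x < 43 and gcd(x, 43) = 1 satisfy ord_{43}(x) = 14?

6

φ(43) = 43 − 1 = 42 = 2 · 3 · 7.
(Z/43Z)^× is cyclic (|G| = 42); a cyclic group of order m has exactly φ(d) elements of each order d | m, and none otherwise.
14 = 2 · 7 divides 42, and φ(14) = 6.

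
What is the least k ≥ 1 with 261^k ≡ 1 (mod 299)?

Since 261 ∈ (Z/299Z)^×, its order divides φ(299) = φ(13·23) = (13−1)·(23−1) = 12·22 = 264 = 2^3 · 3 · 11.
Divisors of 264: 1, 2, 3, 4, 6, 8, 11, 12, 22, 24, 33, 44, 66, 88, 132, 264.
Check 261^d mod 299 for each divisor in increasing order:
261^1 ≡ 261
261^2 ≡ 248
261^3 ≡ 144
261^4 ≡ 209
261^6 ≡ 105
261^8 ≡ 27
261^11 ≡ 1
So ord_299(261) = 11.

11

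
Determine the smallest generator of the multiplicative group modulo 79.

φ(79) = 79 − 1 = 78 = 2 · 3 · 13.
Test candidates g = 2, 3, … against the prime factors q ∈ {2, 3, 13} of φ(79): g is a generator iff g^(78/q) ≢ 1 for every such q.
g = 2: 2^39 ≡ 1 — hits 1, so not a primitive root.
g = 3: 3^39 ≡ 78; 3^26 ≡ 23; 3^6 ≡ 18 — none is 1, so 3 is a primitive root.
So 3 is the smallest generator of (Z/79Z)^×.

3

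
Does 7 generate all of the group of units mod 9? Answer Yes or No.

No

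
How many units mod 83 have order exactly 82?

40

φ(83) = 83 − 1 = 82 = 2 · 41.
In a cyclic group of order 82, there are φ(d) elements of order d for each divisor d of 82, and zero for non-divisors.
82 = 2 · 41 divides 82, and φ(82) = 40.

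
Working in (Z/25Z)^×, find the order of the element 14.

10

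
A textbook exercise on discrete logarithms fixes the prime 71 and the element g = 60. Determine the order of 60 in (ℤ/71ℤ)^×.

By Lagrange's theorem, ord_71(60) divides φ(71) = 71 − 1 = 70 = 2 · 5 · 7.
Divisors of 70: 1, 2, 5, 7, 10, 14, 35, 70.
Compute 60^d (mod 71) for the divisors d until we hit 1:
60^1 ≡ 60
60^2 ≡ 50
60^5 ≡ 48
60^7 ≡ 57
60^10 ≡ 32
60^14 ≡ 54
60^35 ≡ 1
Hence ord(60) = 35.

35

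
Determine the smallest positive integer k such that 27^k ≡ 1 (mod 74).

The order of 27 must divide φ(74) = φ(2)·φ(37) = 1·36 = 36 = 2^2 · 3^2.
Divisors of 36: 1, 2, 3, 4, 6, 9, 12, 18, 36.
Test each divisor d:
27^1 ≡ 27 (mod 74)
27^2 ≡ 63 (mod 74)
27^3 ≡ 73 (mod 74)
27^4 ≡ 47 (mod 74)
27^6 ≡ 1 (mod 74) ✓
Therefore the multiplicative order of 27 modulo 74 is 6.

6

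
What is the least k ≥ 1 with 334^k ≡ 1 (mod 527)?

Since 334 ∈ (Z/527Z)^×, its order divides φ(527) = φ(17·31) = (17−1)·(31−1) = 16·30 = 480 = 2^5 · 3 · 5.
Divisors of 480: 1, 2, 3, 4, 5, 6, 8, 10, 12, 15, 16, 20, 24, 30, 32, 40, 48, 60, 80, 96, 120, 160, 240, 480.
Evaluate successive powers at the divisors of 480:
334^1 ≡ 334
334^2 ≡ 359
334^3 ≡ 277
334^4 ≡ 293
334^5 ≡ 367
334^6 ≡ 314
334^8 ≡ 475
334^10 ≡ 304
334^12 ≡ 47
334^15 ≡ 371
334^16 ≡ 69
334^20 ≡ 191
334^24 ≡ 101
334^30 ≡ 94
334^32 ≡ 18
334^40 ≡ 118
334^48 ≡ 188
334^60 ≡ 404
334^80 ≡ 222
334^96 ≡ 35
334^120 ≡ 373
334^160 ≡ 273
334^240 ≡ 1
The smallest such exponent is 240, so the order of 334 is 240.

240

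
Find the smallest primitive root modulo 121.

φ(121) = φ(11^2) = 11·(11−1) = 110 = 2 · 5 · 11.
Test candidates g = 2, 3, … against the prime factors q ∈ {2, 5, 11} of φ(121): g is a generator iff g^(110/q) ≢ 1 for every such q.
g = 2: 2^55 ≡ 120; 2^22 ≡ 81; 2^10 ≡ 56 — none is 1, so 2 is a primitive root.
The smallest primitive root modulo 121 is 2.

2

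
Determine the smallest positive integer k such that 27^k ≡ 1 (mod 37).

ord(27) | φ(37) = 37 − 1 = 36 = 2^2 · 3^2.
Divisors of 36: 1, 2, 3, 4, 6, 9, 12, 18, 36.
Evaluate successive powers at the divisors of 36:
27^1 ≡ 27 (mod 37)
27^2 ≡ 26 (mod 37)
27^3 ≡ 36 (mod 37)
27^4 ≡ 10 (mod 37)
27^6 ≡ 1 (mod 37) ✓
So ord_37(27) = 6.

6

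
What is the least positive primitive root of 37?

φ(37) = 37 − 1 = 36 = 2^2 · 3^2.
Test candidates g = 2, 3, … against the prime factors q ∈ {2, 3} of φ(37): g is a generator iff g^(36/q) ≢ 1 for every such q.
g = 2: 2^18 ≡ 36; 2^12 ≡ 26 — none is 1, so 2 is a primitive root.
The smallest primitive root modulo 37 is 2.

2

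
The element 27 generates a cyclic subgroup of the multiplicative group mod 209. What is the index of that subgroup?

6

Since 27 ∈ (Z/209Z)^×, its order divides φ(209) = φ(11·19) = (11−1)·(19−1) = 10·18 = 180 = 2^2 · 3^2 · 5.
Divisors of 180: 1, 2, 3, 4, 5, 6, 9, 10, 12, 15, 18, 20, 30, 36, 45, 60, 90, 180.
Compute 27^d (mod 209) for the divisors d until we hit 1:
27^1 ≡ 27 (mod 209)
27^2 ≡ 102 (mod 209)
27^3 ≡ 37 (mod 209)
27^4 ≡ 163 (mod 209)
27^5 ≡ 12 (mod 209)
27^6 ≡ 115 (mod 209)
27^9 ≡ 75 (mod 209)
27^10 ≡ 144 (mod 209)
27^12 ≡ 58 (mod 209)
27^15 ≡ 56 (mod 209)
27^18 ≡ 191 (mod 209)
27^20 ≡ 45 (mod 209)
27^30 ≡ 1 (mod 209) ✓
So ord_209(27) = 30, hence |⟨27⟩| = 30.
Index = |(Z/209Z)^×| / |⟨27⟩| = 180 / 30 = 6.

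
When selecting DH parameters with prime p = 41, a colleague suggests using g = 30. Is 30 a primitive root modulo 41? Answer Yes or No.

Yes

φ(41) = 41 − 1 = 40 = 2^3 · 5.
30 is a primitive root mod 41 iff 30^(φ(41)/q) ≢ 1 for every prime q | φ(41), i.e. q ∈ {2, 5}.
30^20 ≡ 40 (mod 41)  [q = 2: ≢ 1 ✓]
30^8 ≡ 16 (mod 41)  [q = 5: ≢ 1 ✓]
Every test exponent gives a nontrivial residue, hence 30 generates the full group.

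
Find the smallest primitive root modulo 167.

5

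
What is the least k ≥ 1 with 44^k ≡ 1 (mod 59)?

ord(44) | φ(59) = 59 − 1 = 58 = 2 · 29.
Divisors of 58: 1, 2, 29, 58.
Evaluate successive powers at the divisors of 58:
44^1 ≡ 44
44^2 ≡ 48
44^29 ≡ 58
44^58 ≡ 1
The smallest such exponent is 58, so the order of 44 is 58.

58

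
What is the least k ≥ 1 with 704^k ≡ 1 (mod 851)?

22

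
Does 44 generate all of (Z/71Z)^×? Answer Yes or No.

Yes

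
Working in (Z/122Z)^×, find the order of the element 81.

The order of 81 must divide φ(122) = φ(2)·φ(61) = 1·60 = 60 = 2^2 · 3 · 5.
Divisors of 60: 1, 2, 3, 4, 5, 6, 10, 12, 15, 20, 30, 60.
Evaluate successive powers at the divisors of 60:
81^1 ≡ 81 (mod 122)
81^2 ≡ 95 (mod 122)
81^3 ≡ 9 (mod 122)
81^4 ≡ 119 (mod 122)
81^5 ≡ 1 (mod 122) ✓
So ord_122(81) = 5.

5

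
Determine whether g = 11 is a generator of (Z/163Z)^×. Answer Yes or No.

φ(163) = 163 − 1 = 162 = 2 · 3^4.
It suffices to check that the order of 11 is not a proper divisor of 162: compute 11^(162/q) for q ∈ {2, 3}.
11^81 ≡ 162 (mod 163)  [q = 2: ≢ 1 ✓]
11^54 ≡ 58 (mod 163)  [q = 3: ≢ 1 ✓]
Every test exponent gives a nontrivial residue, hence 11 generates the full group.

Yes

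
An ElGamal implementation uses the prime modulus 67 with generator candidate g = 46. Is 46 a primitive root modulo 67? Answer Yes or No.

φ(67) = 67 − 1 = 66 = 2 · 3 · 11.
It suffices to check that the order of 46 is not a proper divisor of 66: compute 46^(66/q) for q ∈ {2, 3, 11}.
46^33 ≡ 66 (mod 67)  [q = 2: ≢ 1 ✓]
46^22 ≡ 29 (mod 67)  [q = 3: ≢ 1 ✓]
46^6 ≡ 24 (mod 67)  [q = 11: ≢ 1 ✓]
All checks pass, so 46 has order 66 and is a primitive root modulo 67.

Yes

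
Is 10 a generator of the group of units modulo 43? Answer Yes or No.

No

φ(43) = 43 − 1 = 42 = 2 · 3 · 7.
An element g generates (Z/43Z)^× iff g^(42/q) ≢ 1 (mod 43) for each prime q ∈ {2, 3, 7}.
10^21 ≡ 1 (mod 43)  [q = 2: ≡ 1 ✗]
10^14 ≡ 36 (mod 43)  [q = 3: ≢ 1 ✓]
10^6 ≡ 35 (mod 43)  [q = 7: ≢ 1 ✓]
The check at q = 2 fails, so 10 generates a proper subgroup.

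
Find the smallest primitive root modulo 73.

5

φ(73) = 73 − 1 = 72 = 2^3 · 3^2.
g is a primitive root iff g^(72/q) ≢ 1 (mod 73) for each prime q ∈ {2, 3}.
g = 2: 2^36 ≡ 1 — hits 1, so not a primitive root.
g = 3: 3^36 ≡ 1 — hits 1, so not a primitive root.
g = 4: 4^36 ≡ 1 — hits 1, so not a primitive root.
g = 5: 5^36 ≡ 72; 5^24 ≡ 8 — none is 1, so 5 is a primitive root.
So 5 is the smallest generator of (Z/73Z)^×.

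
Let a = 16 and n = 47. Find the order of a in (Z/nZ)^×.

23

Since 16 ∈ (Z/47Z)^×, its order divides φ(47) = 47 − 1 = 46 = 2 · 23.
Divisors of 46: 1, 2, 23, 46.
Evaluate successive powers at the divisors of 46:
16^1 ≡ 16 (mod 47)
16^2 ≡ 21 (mod 47)
16^23 ≡ 1 (mod 47) ✓
The smallest such exponent is 23, so the order of 16 is 23.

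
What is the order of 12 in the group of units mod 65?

4

The order of 12 must divide φ(65) = φ(5·13) = (5−1)·(13−1) = 4·12 = 48 = 2^4 · 3.
Divisors of 48: 1, 2, 3, 4, 6, 8, 12, 16, 24, 48.
Test each divisor d:
12^1 ≡ 12
12^2 ≡ 14
12^3 ≡ 38
12^4 ≡ 1
Therefore the multiplicative order of 12 modulo 65 is 4.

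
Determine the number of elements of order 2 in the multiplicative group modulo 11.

1

φ(11) = 11 − 1 = 10 = 2 · 5.
In a cyclic group of order 10, there are φ(d) elements of order d for each divisor d of 10, and zero for non-divisors.
2 | 10, and φ(2) = 2 − 1 = 1.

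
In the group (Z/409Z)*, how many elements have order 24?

φ(409) = 409 − 1 = 408 = 2^3 · 3 · 17.
In a cyclic group of order 408, there are φ(d) elements of order d for each divisor d of 408, and zero for non-divisors.
24 = 2^3 · 3 divides 408, and φ(24) = 8.

8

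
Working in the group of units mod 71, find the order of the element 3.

By Lagrange's theorem, ord_71(3) divides φ(71) = 71 − 1 = 70 = 2 · 5 · 7.
Divisors of 70: 1, 2, 5, 7, 10, 14, 35, 70.
Compute 3^d (mod 71) for the divisors d until we hit 1:
3^1 ≡ 3 (mod 71)
3^2 ≡ 9 (mod 71)
3^5 ≡ 30 (mod 71)
3^7 ≡ 57 (mod 71)
3^10 ≡ 48 (mod 71)
3^14 ≡ 54 (mod 71)
3^35 ≡ 1 (mod 71) ✓
Hence ord(3) = 35.

35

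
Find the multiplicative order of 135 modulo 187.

10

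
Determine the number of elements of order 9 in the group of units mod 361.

φ(361) = φ(19^2) = 19·(19−1) = 342 = 2 · 3^2 · 19.
In a cyclic group of order 342, there are φ(d) elements of order d for each divisor d of 342, and zero for non-divisors.
9 = 3^2 divides 342, and φ(9) = 6.

6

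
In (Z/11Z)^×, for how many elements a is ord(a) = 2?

φ(11) = 11 − 1 = 10 = 2 · 5.
Since (Z/11Z)^× is cyclic of order 10, the number of elements of order d is φ(d) when d | 10 and 0 otherwise.
2 | 10, and φ(2) = 2 − 1 = 1.

1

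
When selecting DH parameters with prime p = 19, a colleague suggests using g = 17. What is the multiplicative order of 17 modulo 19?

By Lagrange's theorem, ord_19(17) divides φ(19) = 19 − 1 = 18 = 2 · 3^2.
Divisors of 18: 1, 2, 3, 6, 9, 18.
Evaluate successive powers at the divisors of 18:
17^1 ≡ 17
17^2 ≡ 4
17^3 ≡ 11
17^6 ≡ 7
17^9 ≡ 1
So ord_19(17) = 9.

9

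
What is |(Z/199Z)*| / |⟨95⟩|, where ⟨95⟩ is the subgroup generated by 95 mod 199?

ord(95) | φ(199) = 199 − 1 = 198 = 2 · 3^2 · 11.
Divisors of 198: 1, 2, 3, 6, 9, 11, 18, 22, 33, 66, 99, 198.
Evaluate successive powers at the divisors of 198:
95^1 ≡ 95 (mod 199)
95^2 ≡ 70 (mod 199)
95^3 ≡ 83 (mod 199)
95^6 ≡ 123 (mod 199)
95^9 ≡ 60 (mod 199)
95^11 ≡ 21 (mod 199)
95^18 ≡ 18 (mod 199)
95^22 ≡ 43 (mod 199)
95^33 ≡ 107 (mod 199)
95^66 ≡ 106 (mod 199)
95^99 ≡ 198 (mod 199)
95^198 ≡ 1 (mod 199) ✓
Thus |⟨95⟩| = ord(95) = 198.
Index = |(Z/199Z)^×| / |⟨95⟩| = 198 / 198 = 1.

1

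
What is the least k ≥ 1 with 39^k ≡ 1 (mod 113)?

112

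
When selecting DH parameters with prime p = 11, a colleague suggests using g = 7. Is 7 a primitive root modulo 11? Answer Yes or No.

Yes

φ(11) = 11 − 1 = 10 = 2 · 5.
An element g generates (Z/11Z)^× iff g^(10/q) ≢ 1 (mod 11) for each prime q ∈ {2, 5}.
7^5 ≡ 10 (mod 11)  [q = 2: ≢ 1 ✓]
7^2 ≡ 5 (mod 11)  [q = 5: ≢ 1 ✓]
All checks pass, so 7 has order 10 and is a primitive root modulo 11.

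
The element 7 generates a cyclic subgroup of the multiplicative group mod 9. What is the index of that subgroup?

2

ord(7) | φ(9) = φ(3^2) = 3·(3−1) = 6 = 2 · 3.
Divisors of 6: 1, 2, 3, 6.
Test each divisor d:
7^1 ≡ 7 (mod 9)
7^2 ≡ 4 (mod 9)
7^3 ≡ 1 (mod 9) ✓
The order of 7 is 3, so the subgroup it generates has 3 elements.
[(Z/9Z)^× : ⟨7⟩] = 6/3 = 2.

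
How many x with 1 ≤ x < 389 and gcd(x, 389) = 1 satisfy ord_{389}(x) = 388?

192

φ(389) = 389 − 1 = 388 = 2^2 · 97.
In a cyclic group of order 388, there are φ(d) elements of order d for each divisor d of 388, and zero for non-divisors.
388 = 2^2 · 97 divides 388, and φ(388) = 192.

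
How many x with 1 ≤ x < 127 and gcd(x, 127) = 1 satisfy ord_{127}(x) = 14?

6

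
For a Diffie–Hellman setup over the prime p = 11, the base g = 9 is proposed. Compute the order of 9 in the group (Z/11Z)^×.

5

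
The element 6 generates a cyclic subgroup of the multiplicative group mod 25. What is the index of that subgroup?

4

Since 6 ∈ (Z/25Z)^×, its order divides φ(25) = φ(5^2) = 5·(5−1) = 20 = 2^2 · 5.
Divisors of 20: 1, 2, 4, 5, 10, 20.
Evaluate successive powers at the divisors of 20:
6^1 ≡ 6 (mod 25)
6^2 ≡ 11 (mod 25)
6^4 ≡ 21 (mod 25)
6^5 ≡ 1 (mod 25) ✓
Thus |⟨6⟩| = ord(6) = 5.
The index is φ(25) / ord(6) = 20 / 5 = 4.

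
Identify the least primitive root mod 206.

5

φ(206) = φ(2)·φ(103) = 1·102 = 102 = 2 · 3 · 17.
g is a primitive root iff g^(102/q) ≢ 1 (mod 206) for each prime q ∈ {2, 3, 17}.
g = 2: gcd(2, 206) = 2 > 1, not a unit — skip.
g = 3: 3^51 ≡ 205; 3^34 ≡ 1 — hits 1, so not a primitive root.
g = 4: gcd(4, 206) = 2 > 1, not a unit — skip.
g = 5: 5^51 ≡ 205; 5^34 ≡ 159; 5^6 ≡ 175 — none is 1, so 5 is a primitive root.
So 5 is the smallest generator of (Z/206Z)^×.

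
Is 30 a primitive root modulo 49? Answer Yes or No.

No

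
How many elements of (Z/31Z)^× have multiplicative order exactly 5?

4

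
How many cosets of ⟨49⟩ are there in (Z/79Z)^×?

The order of 49 must divide φ(79) = 79 − 1 = 78 = 2 · 3 · 13.
Divisors of 78: 1, 2, 3, 6, 13, 26, 39, 78.
Check 49^d mod 79 for each divisor in increasing order:
49^1 ≡ 49 (mod 79)
49^2 ≡ 31 (mod 79)
49^3 ≡ 18 (mod 79)
49^6 ≡ 8 (mod 79)
49^13 ≡ 55 (mod 79)
49^26 ≡ 23 (mod 79)
49^39 ≡ 1 (mod 79) ✓
Thus |⟨49⟩| = ord(49) = 39.
The index is φ(79) / ord(49) = 78 / 39 = 2.

2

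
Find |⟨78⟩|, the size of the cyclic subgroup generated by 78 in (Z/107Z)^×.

106

By Lagrange's theorem, ord_107(78) divides φ(107) = 107 − 1 = 106 = 2 · 53.
Divisors of 106: 1, 2, 53, 106.
Test each divisor d:
78^1 ≡ 78
78^2 ≡ 92
78^53 ≡ 106
78^106 ≡ 1
Therefore the multiplicative order of 78 modulo 107 is 106.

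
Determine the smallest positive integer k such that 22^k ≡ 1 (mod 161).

2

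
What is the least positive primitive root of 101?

2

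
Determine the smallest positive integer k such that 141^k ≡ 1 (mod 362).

60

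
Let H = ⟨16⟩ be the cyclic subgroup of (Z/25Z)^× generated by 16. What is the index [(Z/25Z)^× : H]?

The order of 16 must divide φ(25) = φ(5^2) = 5·(5−1) = 20 = 2^2 · 5.
Divisors of 20: 1, 2, 4, 5, 10, 20.
Test each divisor d:
16^1 ≡ 16 (mod 25)
16^2 ≡ 6 (mod 25)
16^4 ≡ 11 (mod 25)
16^5 ≡ 1 (mod 25) ✓
Thus |⟨16⟩| = ord(16) = 5.
The index is φ(25) / ord(16) = 20 / 5 = 4.

4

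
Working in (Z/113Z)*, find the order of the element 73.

16

By Lagrange's theorem, ord_113(73) divides φ(113) = 113 − 1 = 112 = 2^4 · 7.
Divisors of 112: 1, 2, 4, 7, 8, 14, 16, 28, 56, 112.
Compute 73^d (mod 113) for the divisors d until we hit 1:
73^1 ≡ 73 (mod 113)
73^2 ≡ 18 (mod 113)
73^4 ≡ 98 (mod 113)
73^7 ≡ 65 (mod 113)
73^8 ≡ 112 (mod 113)
73^14 ≡ 44 (mod 113)
73^16 ≡ 1 (mod 113) ✓
Therefore the multiplicative order of 73 modulo 113 is 16.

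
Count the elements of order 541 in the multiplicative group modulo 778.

0

φ(778) = φ(2)·φ(389) = 1·388 = 388 = 2^2 · 97.
Since (Z/778Z)^× is cyclic of order 388, the number of elements of order d is φ(d) when d | 388 and 0 otherwise.
Since 541 ∤ 388, the count is 0.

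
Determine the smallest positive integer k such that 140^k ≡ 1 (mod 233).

Since 140 ∈ (Z/233Z)^×, its order divides φ(233) = 233 − 1 = 232 = 2^3 · 29.
Divisors of 232: 1, 2, 4, 8, 29, 58, 116, 232.
Evaluate successive powers at the divisors of 232:
140^1 ≡ 140 (mod 233)
140^2 ≡ 28 (mod 233)
140^4 ≡ 85 (mod 233)
140^8 ≡ 2 (mod 233)
140^29 ≡ 136 (mod 233)
140^58 ≡ 89 (mod 233)
140^116 ≡ 232 (mod 233)
140^232 ≡ 1 (mod 233) ✓
Hence ord(140) = 232.

232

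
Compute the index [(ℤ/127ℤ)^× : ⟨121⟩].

2

ord(121) | φ(127) = 127 − 1 = 126 = 2 · 3^2 · 7.
Divisors of 126: 1, 2, 3, 6, 7, 9, 14, 18, 21, 42, 63, 126.
Compute 121^d (mod 127) for the divisors d until we hit 1:
121^1 ≡ 121
121^2 ≡ 36
121^3 ≡ 38
121^6 ≡ 47
121^7 ≡ 99
121^9 ≡ 8
121^14 ≡ 22
121^18 ≡ 64
121^21 ≡ 19
121^42 ≡ 107
121^63 ≡ 1
So ord_127(121) = 63, hence |⟨121⟩| = 63.
The index is φ(127) / ord(121) = 126 / 63 = 2.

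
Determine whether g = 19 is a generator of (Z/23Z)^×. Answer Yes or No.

Yes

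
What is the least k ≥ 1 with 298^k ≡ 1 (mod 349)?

174

Since 298 ∈ (Z/349Z)^×, its order divides φ(349) = 349 − 1 = 348 = 2^2 · 3 · 29.
Divisors of 348: 1, 2, 3, 4, 6, 12, 29, 58, 87, 116, 174, 348.
Test each divisor d:
298^1 ≡ 298 (mod 349)
298^2 ≡ 158 (mod 349)
298^3 ≡ 318 (mod 349)
298^4 ≡ 185 (mod 349)
298^6 ≡ 263 (mod 349)
298^12 ≡ 67 (mod 349)
298^29 ≡ 227 (mod 349)
298^58 ≡ 226 (mod 349)
298^87 ≡ 348 (mod 349)
298^116 ≡ 122 (mod 349)
298^174 ≡ 1 (mod 349) ✓
Hence ord(298) = 174.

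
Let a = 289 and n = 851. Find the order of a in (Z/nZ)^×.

The order of 289 must divide φ(851) = φ(23·37) = (23−1)·(37−1) = 22·36 = 792 = 2^3 · 3^2 · 11.
Divisors of 792: 1, 2, 3, 4, 6, 8, 9, 11, 12, 18, 22, 24, 33, 36, 44, 66, 72, 88, 99, 132, 198, 264, 396, 792.
Test each divisor d:
289^1 ≡ 289 (mod 851)
289^2 ≡ 123 (mod 851)
289^3 ≡ 656 (mod 851)
289^4 ≡ 662 (mod 851)
289^6 ≡ 581 (mod 851)
289^8 ≡ 830 (mod 851)
289^9 ≡ 739 (mod 851)
289^11 ≡ 691 (mod 851)
289^12 ≡ 565 (mod 851)
289^18 ≡ 630 (mod 851)
289^22 ≡ 70 (mod 851)
289^24 ≡ 100 (mod 851)
289^33 ≡ 714 (mod 851)
289^36 ≡ 334 (mod 851)
289^44 ≡ 645 (mod 851)
289^66 ≡ 47 (mod 851)
289^72 ≡ 75 (mod 851)
289^88 ≡ 737 (mod 851)
289^99 ≡ 369 (mod 851)
289^132 ≡ 507 (mod 851)
289^198 ≡ 1 (mod 851) ✓
So ord_851(289) = 198.

198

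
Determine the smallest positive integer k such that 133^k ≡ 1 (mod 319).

4

The order of 133 must divide φ(319) = φ(11·29) = (11−1)·(29−1) = 10·28 = 280 = 2^3 · 5 · 7.
Divisors of 280: 1, 2, 4, 5, 7, 8, 10, 14, 20, 28, 35, 40, 56, 70, 140, 280.
Evaluate successive powers at the divisors of 280:
133^1 ≡ 133
133^2 ≡ 144
133^4 ≡ 1
Therefore the multiplicative order of 133 modulo 319 is 4.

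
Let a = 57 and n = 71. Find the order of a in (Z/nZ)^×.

ord(57) | φ(71) = 71 − 1 = 70 = 2 · 5 · 7.
Divisors of 70: 1, 2, 5, 7, 10, 14, 35, 70.
Compute 57^d (mod 71) for the divisors d until we hit 1:
57^1 ≡ 57
57^2 ≡ 54
57^5 ≡ 1
So ord_71(57) = 5.

5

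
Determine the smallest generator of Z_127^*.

φ(127) = 127 − 1 = 126 = 2 · 3^2 · 7.
g is a primitive root iff g^(126/q) ≢ 1 (mod 127) for each prime q ∈ {2, 3, 7}.
g = 2: 2^63 ≡ 1 — hits 1, so not a primitive root.
g = 3: 3^63 ≡ 126; 3^42 ≡ 107; 3^18 ≡ 4 — none is 1, so 3 is a primitive root.
The smallest primitive root modulo 127 is 3.

3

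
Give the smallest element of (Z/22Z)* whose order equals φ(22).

φ(22) = φ(2)·φ(11) = 1·10 = 10 = 2 · 5.
Test candidates g = 2, 3, … against the prime factors q ∈ {2, 5} of φ(22): g is a generator iff g^(10/q) ≢ 1 for every such q.
g = 2: gcd(2, 22) = 2 > 1, not a unit — skip.
g = 3: 3^5 ≡ 1 — hits 1, so not a primitive root.
g = 4: gcd(4, 22) = 2 > 1, not a unit — skip.
g = 5: 5^5 ≡ 1 — hits 1, so not a primitive root.
g = 6: gcd(6, 22) = 2 > 1, not a unit — skip.
g = 7: 7^5 ≡ 21; 7^2 ≡ 5 — none is 1, so 7 is a primitive root.
So 7 is the smallest generator of (Z/22Z)^×.

7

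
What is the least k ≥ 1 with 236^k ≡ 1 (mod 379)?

378

The order of 236 must divide φ(379) = 379 − 1 = 378 = 2 · 3^3 · 7.
Divisors of 378: 1, 2, 3, 6, 7, 9, 14, 18, 21, 27, 42, 54, 63, 126, 189, 378.
Check 236^d mod 379 for each divisor in increasing order:
236^1 ≡ 236
236^2 ≡ 362
236^3 ≡ 157
236^6 ≡ 14
236^7 ≡ 272
236^9 ≡ 303
236^14 ≡ 79
236^18 ≡ 91
236^21 ≡ 264
236^27 ≡ 285
236^42 ≡ 339
236^54 ≡ 119
236^63 ≡ 52
236^126 ≡ 51
236^189 ≡ 378
236^378 ≡ 1
The smallest such exponent is 378, so the order of 236 is 378.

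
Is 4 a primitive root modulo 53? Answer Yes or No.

φ(53) = 53 − 1 = 52 = 2^2 · 13.
It suffices to check that the order of 4 is not a proper divisor of 52: compute 4^(52/q) for q ∈ {2, 13}.
4^26 ≡ 1 (mod 53)  [q = 2: ≡ 1 ✗]
4^4 ≡ 44 (mod 53)  [q = 13: ≢ 1 ✓]
The check at q = 2 fails, so 4 generates a proper subgroup.

No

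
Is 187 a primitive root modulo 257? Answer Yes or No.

No

φ(257) = 257 − 1 = 256 = 2^8.
An element g generates (Z/257Z)^× iff g^(256/q) ≢ 1 (mod 257) for each prime q ∈ {2}.
187^128 ≡ 1 (mod 257)  [q = 2: ≡ 1 ✗]
The check at q = 2 fails, so 187 generates a proper subgroup.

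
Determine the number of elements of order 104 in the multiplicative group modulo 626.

φ(626) = φ(2)·φ(313) = 1·312 = 312 = 2^3 · 3 · 13.
Since (Z/626Z)^× is cyclic of order 312, the number of elements of order d is φ(d) when d | 312 and 0 otherwise.
104 = 2^3 · 13 divides 312, and φ(104) = 48.

48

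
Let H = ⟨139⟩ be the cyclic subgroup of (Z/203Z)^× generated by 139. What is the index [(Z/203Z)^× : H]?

By Lagrange's theorem, ord_203(139) divides φ(203) = φ(7·29) = (7−1)·(29−1) = 6·28 = 168 = 2^3 · 3 · 7.
Divisors of 168: 1, 2, 3, 4, 6, 7, 8, 12, 14, 21, 24, 28, 42, 56, 84, 168.
Check 139^d mod 203 for each divisor in increasing order:
139^1 ≡ 139 (mod 203)
139^2 ≡ 36 (mod 203)
139^3 ≡ 132 (mod 203)
139^4 ≡ 78 (mod 203)
139^6 ≡ 169 (mod 203)
139^7 ≡ 146 (mod 203)
139^8 ≡ 197 (mod 203)
139^12 ≡ 141 (mod 203)
139^14 ≡ 1 (mod 203) ✓
The order of 139 is 14, so the subgroup it generates has 14 elements.
[(Z/203Z)^× : ⟨139⟩] = 168/14 = 12.

12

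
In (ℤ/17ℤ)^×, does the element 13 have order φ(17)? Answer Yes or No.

φ(17) = 17 − 1 = 16 = 2^4.
It suffices to check that the order of 13 is not a proper divisor of 16: compute 13^(16/q) for q ∈ {2}.
13^8 ≡ 1 (mod 17)  [q = 2: ≡ 1 ✗]
Since 13^8 ≡ 1, the order of 13 divides 8 < 16, so 13 is not a primitive root.

No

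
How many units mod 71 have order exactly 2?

1

φ(71) = 71 − 1 = 70 = 2 · 5 · 7.
(Z/71Z)^× is cyclic (|G| = 70); a cyclic group of order m has exactly φ(d) elements of each order d | m, and none otherwise.
2 | 70, and φ(2) = 2 − 1 = 1.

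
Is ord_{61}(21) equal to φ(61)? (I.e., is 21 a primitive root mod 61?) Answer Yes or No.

φ(61) = 61 − 1 = 60 = 2^2 · 3 · 5.
An element g generates (Z/61Z)^× iff g^(60/q) ≢ 1 (mod 61) for each prime q ∈ {2, 3, 5}.
21^30 ≡ 60 (mod 61)  [q = 2: ≢ 1 ✓]
21^20 ≡ 47 (mod 61)  [q = 3: ≢ 1 ✓]
21^12 ≡ 1 (mod 61)  [q = 5: ≡ 1 ✗]
21^12 ≡ 1 shows ord(21) | 12, strictly less than φ(61); not a primitive root.

No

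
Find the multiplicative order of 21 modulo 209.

18

The order of 21 must divide φ(209) = φ(11·19) = (11−1)·(19−1) = 10·18 = 180 = 2^2 · 3^2 · 5.
Divisors of 180: 1, 2, 3, 4, 5, 6, 9, 10, 12, 15, 18, 20, 30, 36, 45, 60, 90, 180.
Evaluate successive powers at the divisors of 180:
21^1 ≡ 21 (mod 209)
21^2 ≡ 23 (mod 209)
21^3 ≡ 65 (mod 209)
21^4 ≡ 111 (mod 209)
21^5 ≡ 32 (mod 209)
21^6 ≡ 45 (mod 209)
21^9 ≡ 208 (mod 209)
21^10 ≡ 188 (mod 209)
21^12 ≡ 144 (mod 209)
21^15 ≡ 164 (mod 209)
21^18 ≡ 1 (mod 209) ✓
So ord_209(21) = 18.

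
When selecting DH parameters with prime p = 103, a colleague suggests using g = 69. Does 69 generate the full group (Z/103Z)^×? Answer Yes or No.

No

φ(103) = 103 − 1 = 102 = 2 · 3 · 17.
It suffices to check that the order of 69 is not a proper divisor of 102: compute 69^(102/q) for q ∈ {2, 3, 17}.
69^51 ≡ 102 (mod 103)  [q = 2: ≢ 1 ✓]
69^34 ≡ 1 (mod 103)  [q = 3: ≡ 1 ✗]
69^6 ≡ 13 (mod 103)  [q = 17: ≢ 1 ✓]
Since 69^34 ≡ 1, the order of 69 divides 34 < 102, so 69 is not a primitive root.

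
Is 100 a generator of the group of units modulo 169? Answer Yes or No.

No

φ(169) = φ(13^2) = 13·(13−1) = 156 = 2^2 · 3 · 13.
An element g generates (Z/169Z)^× iff g^(156/q) ≢ 1 (mod 169) for each prime q ∈ {2, 3, 13}.
100^78 ≡ 1 (mod 169)  [q = 2: ≡ 1 ✗]
100^52 ≡ 22 (mod 169)  [q = 3: ≢ 1 ✓]
100^12 ≡ 105 (mod 169)  [q = 13: ≢ 1 ✓]
Since 100^78 ≡ 1, the order of 100 divides 78 < 156, so 100 is not a primitive root.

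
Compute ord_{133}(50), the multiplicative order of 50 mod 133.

6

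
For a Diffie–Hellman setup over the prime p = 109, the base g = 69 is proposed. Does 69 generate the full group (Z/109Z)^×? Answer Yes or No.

φ(109) = 109 − 1 = 108 = 2^2 · 3^3.
It suffices to check that the order of 69 is not a proper divisor of 108: compute 69^(108/q) for q ∈ {2, 3}.
69^54 ≡ 108 (mod 109)  [q = 2: ≢ 1 ✓]
69^36 ≡ 63 (mod 109)  [q = 3: ≢ 1 ✓]
Every test exponent gives a nontrivial residue, hence 69 generates the full group.

Yes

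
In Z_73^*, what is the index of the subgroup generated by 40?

1

Since 40 ∈ (Z/73Z)^×, its order divides φ(73) = 73 − 1 = 72 = 2^3 · 3^2.
Divisors of 72: 1, 2, 3, 4, 6, 8, 9, 12, 18, 24, 36, 72.
Test each divisor d:
40^1 ≡ 40
40^2 ≡ 67
40^3 ≡ 52
40^4 ≡ 36
40^6 ≡ 3
40^8 ≡ 55
40^9 ≡ 10
40^12 ≡ 9
40^18 ≡ 27
40^24 ≡ 8
40^36 ≡ 72
40^72 ≡ 1
So ord_73(40) = 72, hence |⟨40⟩| = 72.
[(Z/73Z)^× : ⟨40⟩] = 72/72 = 1.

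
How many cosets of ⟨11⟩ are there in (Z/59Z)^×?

ord(11) | φ(59) = 59 − 1 = 58 = 2 · 29.
Divisors of 58: 1, 2, 29, 58.
Compute 11^d (mod 59) for the divisors d until we hit 1:
11^1 ≡ 11 (mod 59)
11^2 ≡ 3 (mod 59)
11^29 ≡ 58 (mod 59)
11^58 ≡ 1 (mod 59) ✓
Thus |⟨11⟩| = ord(11) = 58.
[(Z/59Z)^× : ⟨11⟩] = 58/58 = 1.

1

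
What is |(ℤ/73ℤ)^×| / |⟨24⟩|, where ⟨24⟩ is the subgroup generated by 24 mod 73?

6

Since 24 ∈ (Z/73Z)^×, its order divides φ(73) = 73 − 1 = 72 = 2^3 · 3^2.
Divisors of 72: 1, 2, 3, 4, 6, 8, 9, 12, 18, 24, 36, 72.
Test each divisor d:
24^1 ≡ 24 (mod 73)
24^2 ≡ 65 (mod 73)
24^3 ≡ 27 (mod 73)
24^4 ≡ 64 (mod 73)
24^6 ≡ 72 (mod 73)
24^8 ≡ 8 (mod 73)
24^9 ≡ 46 (mod 73)
24^12 ≡ 1 (mod 73) ✓
So ord_73(24) = 12, hence |⟨24⟩| = 12.
Index = |(Z/73Z)^×| / |⟨24⟩| = 72 / 12 = 6.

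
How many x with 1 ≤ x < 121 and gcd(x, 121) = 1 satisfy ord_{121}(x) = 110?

40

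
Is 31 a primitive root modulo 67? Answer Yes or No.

Yes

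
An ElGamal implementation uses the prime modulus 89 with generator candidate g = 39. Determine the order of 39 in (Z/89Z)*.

11

By Lagrange's theorem, ord_89(39) divides φ(89) = 89 − 1 = 88 = 2^3 · 11.
Divisors of 88: 1, 2, 4, 8, 11, 22, 44, 88.
Check 39^d mod 89 for each divisor in increasing order:
39^1 ≡ 39 (mod 89)
39^2 ≡ 8 (mod 89)
39^4 ≡ 64 (mod 89)
39^8 ≡ 2 (mod 89)
39^11 ≡ 1 (mod 89) ✓
So ord_89(39) = 11.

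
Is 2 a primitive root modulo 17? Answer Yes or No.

No

φ(17) = 17 − 1 = 16 = 2^4.
It suffices to check that the order of 2 is not a proper divisor of 16: compute 2^(16/q) for q ∈ {2}.
2^8 ≡ 1 (mod 17)  [q = 2: ≡ 1 ✗]
2^8 ≡ 1 shows ord(2) | 8, strictly less than φ(17); not a primitive root.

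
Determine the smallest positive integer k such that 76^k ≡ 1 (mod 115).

Since 76 ∈ (Z/115Z)^×, its order divides φ(115) = φ(5·23) = (5−1)·(23−1) = 4·22 = 88 = 2^3 · 11.
Divisors of 88: 1, 2, 4, 8, 11, 22, 44, 88.
Evaluate successive powers at the divisors of 88:
76^1 ≡ 76 (mod 115)
76^2 ≡ 26 (mod 115)
76^4 ≡ 101 (mod 115)
76^8 ≡ 81 (mod 115)
76^11 ≡ 91 (mod 115)
76^22 ≡ 1 (mod 115) ✓
So ord_115(76) = 22.

22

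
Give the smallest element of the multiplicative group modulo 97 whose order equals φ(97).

φ(97) = 97 − 1 = 96 = 2^5 · 3.
Test candidates g = 2, 3, … against the prime factors q ∈ {2, 3} of φ(97): g is a generator iff g^(96/q) ≢ 1 for every such q.
g = 2: 2^48 ≡ 1 — hits 1, so not a primitive root.
g = 3: 3^48 ≡ 1 — hits 1, so not a primitive root.
g = 4: 4^48 ≡ 1 — hits 1, so not a primitive root.
g = 5: 5^48 ≡ 96; 5^32 ≡ 35 — none is 1, so 5 is a primitive root.
So 5 is the smallest generator of (Z/97Z)^×.

5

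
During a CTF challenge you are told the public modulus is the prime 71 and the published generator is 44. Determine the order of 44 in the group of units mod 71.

The order of 44 must divide φ(71) = 71 − 1 = 70 = 2 · 5 · 7.
Divisors of 70: 1, 2, 5, 7, 10, 14, 35, 70.
Compute 44^d (mod 71) for the divisors d until we hit 1:
44^1 ≡ 44
44^2 ≡ 19
44^5 ≡ 51
44^7 ≡ 46
44^10 ≡ 45
44^14 ≡ 57
44^35 ≡ 70
44^70 ≡ 1
Hence ord(44) = 70.

70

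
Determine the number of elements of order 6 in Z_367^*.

2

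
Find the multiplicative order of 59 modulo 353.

Since 59 ∈ (Z/353Z)^×, its order divides φ(353) = 353 − 1 = 352 = 2^5 · 11.
Divisors of 352: 1, 2, 4, 8, 11, 16, 22, 32, 44, 88, 176, 352.
Test each divisor d:
59^1 ≡ 59
59^2 ≡ 304
59^4 ≡ 283
59^8 ≡ 311
59^11 ≡ 343
59^16 ≡ 352
59^22 ≡ 100
59^32 ≡ 1
Hence ord(59) = 32.

32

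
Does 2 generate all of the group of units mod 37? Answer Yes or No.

φ(37) = 37 − 1 = 36 = 2^2 · 3^2.
An element g generates (Z/37Z)^× iff g^(36/q) ≢ 1 (mod 37) for each prime q ∈ {2, 3}.
2^18 ≡ 36 (mod 37)  [q = 2: ≢ 1 ✓]
2^12 ≡ 26 (mod 37)  [q = 3: ≢ 1 ✓]
Every test exponent gives a nontrivial residue, hence 2 generates the full group.

Yes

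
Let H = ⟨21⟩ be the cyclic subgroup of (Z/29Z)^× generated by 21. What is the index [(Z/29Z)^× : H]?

ord(21) | φ(29) = 29 − 1 = 28 = 2^2 · 7.
Divisors of 28: 1, 2, 4, 7, 14, 28.
Evaluate successive powers at the divisors of 28:
21^1 ≡ 21 (mod 29)
21^2 ≡ 6 (mod 29)
21^4 ≡ 7 (mod 29)
21^7 ≡ 12 (mod 29)
21^14 ≡ 28 (mod 29)
21^28 ≡ 1 (mod 29) ✓
So ord_29(21) = 28, hence |⟨21⟩| = 28.
The index is φ(29) / ord(21) = 28 / 28 = 1.

1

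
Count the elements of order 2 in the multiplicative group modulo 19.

1

φ(19) = 19 − 1 = 18 = 2 · 3^2.
(Z/19Z)^× is cyclic (|G| = 18); a cyclic group of order m has exactly φ(d) elements of each order d | m, and none otherwise.
2 | 18, and φ(2) = 2 − 1 = 1.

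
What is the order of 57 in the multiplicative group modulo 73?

18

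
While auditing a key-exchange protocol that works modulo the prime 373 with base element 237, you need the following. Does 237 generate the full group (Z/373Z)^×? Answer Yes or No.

No

φ(373) = 373 − 1 = 372 = 2^2 · 3 · 31.
It suffices to check that the order of 237 is not a proper divisor of 372: compute 237^(372/q) for q ∈ {2, 3, 31}.
237^186 ≡ 372 (mod 373)  [q = 2: ≢ 1 ✓]
237^124 ≡ 1 (mod 373)  [q = 3: ≡ 1 ✗]
237^12 ≡ 351 (mod 373)  [q = 31: ≢ 1 ✓]
The check at q = 3 fails, so 237 generates a proper subgroup.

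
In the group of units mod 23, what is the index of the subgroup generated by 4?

2

ord(4) | φ(23) = 23 − 1 = 22 = 2 · 11.
Divisors of 22: 1, 2, 11, 22.
Compute 4^d (mod 23) for the divisors d until we hit 1:
4^1 ≡ 4 (mod 23)
4^2 ≡ 16 (mod 23)
4^11 ≡ 1 (mod 23) ✓
The order of 4 is 11, so the subgroup it generates has 11 elements.
The index is φ(23) / ord(4) = 22 / 11 = 2.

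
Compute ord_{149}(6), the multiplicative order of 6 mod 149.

Since 6 ∈ (Z/149Z)^×, its order divides φ(149) = 149 − 1 = 148 = 2^2 · 37.
Divisors of 148: 1, 2, 4, 37, 74, 148.
Check 6^d mod 149 for each divisor in increasing order:
6^1 ≡ 6 (mod 149)
6^2 ≡ 36 (mod 149)
6^4 ≡ 104 (mod 149)
6^37 ≡ 1 (mod 149) ✓
So ord_149(6) = 37.

37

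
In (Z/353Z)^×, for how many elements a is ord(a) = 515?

φ(353) = 353 − 1 = 352 = 2^5 · 11.
Since (Z/353Z)^× is cyclic of order 352, the number of elements of order d is φ(d) when d | 352 and 0 otherwise.
515 does not divide 352, so no element of (Z/353Z)^× has order 515.

0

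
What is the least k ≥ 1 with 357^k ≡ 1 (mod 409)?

408

ord(357) | φ(409) = 409 − 1 = 408 = 2^3 · 3 · 17.
Divisors of 408: 1, 2, 3, 4, 6, 8, 12, 17, 24, 34, 51, 68, 102, 136, 204, 408.
Evaluate successive powers at the divisors of 408:
357^1 ≡ 357 (mod 409)
357^2 ≡ 250 (mod 409)
357^3 ≡ 88 (mod 409)
357^4 ≡ 332 (mod 409)
357^6 ≡ 382 (mod 409)
357^8 ≡ 203 (mod 409)
357^12 ≡ 320 (mod 409)
357^17 ≡ 292 (mod 409)
357^24 ≡ 150 (mod 409)
357^34 ≡ 192 (mod 409)
357^51 ≡ 31 (mod 409)
357^68 ≡ 54 (mod 409)
357^102 ≡ 143 (mod 409)
357^136 ≡ 53 (mod 409)
357^204 ≡ 408 (mod 409)
357^408 ≡ 1 (mod 409) ✓
Therefore the multiplicative order of 357 modulo 409 is 408.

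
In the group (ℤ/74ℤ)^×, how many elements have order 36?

12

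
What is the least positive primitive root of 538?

φ(538) = φ(2)·φ(269) = 1·268 = 268 = 2^2 · 67.
Test candidates g = 2, 3, … against the prime factors q ∈ {2, 67} of φ(538): g is a generator iff g^(268/q) ≢ 1 for every such q.
g = 2: gcd(2, 538) = 2 > 1, not a unit — skip.
g = 3: 3^134 ≡ 537; 3^4 ≡ 81 — none is 1, so 3 is a primitive root.
So 3 is the smallest generator of (Z/538Z)^×.

3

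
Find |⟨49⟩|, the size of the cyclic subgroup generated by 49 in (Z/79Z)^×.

39

ord(49) | φ(79) = 79 − 1 = 78 = 2 · 3 · 13.
Divisors of 78: 1, 2, 3, 6, 13, 26, 39, 78.
Compute 49^d (mod 79) for the divisors d until we hit 1:
49^1 ≡ 49 (mod 79)
49^2 ≡ 31 (mod 79)
49^3 ≡ 18 (mod 79)
49^6 ≡ 8 (mod 79)
49^13 ≡ 55 (mod 79)
49^26 ≡ 23 (mod 79)
49^39 ≡ 1 (mod 79) ✓
Hence ord(49) = 39.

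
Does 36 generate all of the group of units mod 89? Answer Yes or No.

No

φ(89) = 89 − 1 = 88 = 2^3 · 11.
An element g generates (Z/89Z)^× iff g^(88/q) ≢ 1 (mod 89) for each prime q ∈ {2, 11}.
36^44 ≡ 1 (mod 89)  [q = 2: ≡ 1 ✗]
36^8 ≡ 64 (mod 89)  [q = 11: ≢ 1 ✓]
Since 36^44 ≡ 1, the order of 36 divides 44 < 88, so 36 is not a primitive root.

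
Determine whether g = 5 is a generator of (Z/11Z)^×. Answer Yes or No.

No

φ(11) = 11 − 1 = 10 = 2 · 5.
5 is a primitive root mod 11 iff 5^(φ(11)/q) ≢ 1 for every prime q | φ(11), i.e. q ∈ {2, 5}.
5^5 ≡ 1 (mod 11)  [q = 2: ≡ 1 ✗]
5^2 ≡ 3 (mod 11)  [q = 5: ≢ 1 ✓]
The check at q = 2 fails, so 5 generates a proper subgroup.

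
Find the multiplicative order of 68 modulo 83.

By Lagrange's theorem, ord_83(68) divides φ(83) = 83 − 1 = 82 = 2 · 41.
Divisors of 82: 1, 2, 41, 82.
Compute 68^d (mod 83) for the divisors d until we hit 1:
68^1 ≡ 68 (mod 83)
68^2 ≡ 59 (mod 83)
68^41 ≡ 1 (mod 83) ✓
The smallest such exponent is 41, so the order of 68 is 41.

41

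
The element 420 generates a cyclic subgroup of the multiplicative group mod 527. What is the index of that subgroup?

Since 420 ∈ (Z/527Z)^×, its order divides φ(527) = φ(17·31) = (17−1)·(31−1) = 16·30 = 480 = 2^5 · 3 · 5.
Divisors of 480: 1, 2, 3, 4, 5, 6, 8, 10, 12, 15, 16, 20, 24, 30, 32, 40, 48, 60, 80, 96, 120, 160, 240, 480.
Test each divisor d:
420^1 ≡ 420 (mod 527)
420^2 ≡ 382 (mod 527)
420^3 ≡ 232 (mod 527)
420^4 ≡ 472 (mod 527)
420^5 ≡ 88 (mod 527)
420^6 ≡ 70 (mod 527)
420^8 ≡ 390 (mod 527)
420^10 ≡ 366 (mod 527)
420^12 ≡ 157 (mod 527)
420^15 ≡ 61 (mod 527)
420^16 ≡ 324 (mod 527)
420^20 ≡ 98 (mod 527)
420^24 ≡ 407 (mod 527)
420^30 ≡ 32 (mod 527)
420^32 ≡ 103 (mod 527)
420^40 ≡ 118 (mod 527)
420^48 ≡ 171 (mod 527)
420^60 ≡ 497 (mod 527)
420^80 ≡ 222 (mod 527)
420^96 ≡ 256 (mod 527)
420^120 ≡ 373 (mod 527)
420^160 ≡ 273 (mod 527)
420^240 ≡ 1 (mod 527) ✓
Thus |⟨420⟩| = ord(420) = 240.
The index is φ(527) / ord(420) = 480 / 240 = 2.

2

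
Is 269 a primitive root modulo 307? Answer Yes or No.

No

φ(307) = 307 − 1 = 306 = 2 · 3^2 · 17.
269 is a primitive root mod 307 iff 269^(φ(307)/q) ≢ 1 for every prime q | φ(307), i.e. q ∈ {2, 3, 17}.
269^153 ≡ 1 (mod 307)  [q = 2: ≡ 1 ✗]
269^102 ≡ 1 (mod 307)  [q = 3: ≡ 1 ✗]
269^18 ≡ 269 (mod 307)  [q = 17: ≢ 1 ✓]
The check at q = 2 fails, so 269 generates a proper subgroup.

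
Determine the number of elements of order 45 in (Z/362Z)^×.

24

φ(362) = φ(2)·φ(181) = 1·180 = 180 = 2^2 · 3^2 · 5.
Since (Z/362Z)^× is cyclic of order 180, the number of elements of order d is φ(d) when d | 180 and 0 otherwise.
45 = 3^2 · 5 divides 180, and φ(45) = 24.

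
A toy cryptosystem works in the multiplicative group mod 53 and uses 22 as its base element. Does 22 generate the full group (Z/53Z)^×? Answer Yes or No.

φ(53) = 53 − 1 = 52 = 2^2 · 13.
22 is a primitive root mod 53 iff 22^(φ(53)/q) ≢ 1 for every prime q | φ(53), i.e. q ∈ {2, 13}.
22^26 ≡ 52 (mod 53)  [q = 2: ≢ 1 ✓]
22^4 ≡ 49 (mod 53)  [q = 13: ≢ 1 ✓]
Every test exponent gives a nontrivial residue, hence 22 generates the full group.

Yes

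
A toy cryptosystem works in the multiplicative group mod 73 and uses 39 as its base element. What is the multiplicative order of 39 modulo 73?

72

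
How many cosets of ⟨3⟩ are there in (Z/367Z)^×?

3

The order of 3 must divide φ(367) = 367 − 1 = 366 = 2 · 3 · 61.
Divisors of 366: 1, 2, 3, 6, 61, 122, 183, 366.
Compute 3^d (mod 367) for the divisors d until we hit 1:
3^1 ≡ 3 (mod 367)
3^2 ≡ 9 (mod 367)
3^3 ≡ 27 (mod 367)
3^6 ≡ 362 (mod 367)
3^61 ≡ 366 (mod 367)
3^122 ≡ 1 (mod 367) ✓
The order of 3 is 122, so the subgroup it generates has 122 elements.
The index is φ(367) / ord(3) = 366 / 122 = 3.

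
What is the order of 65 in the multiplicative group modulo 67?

Since 65 ∈ (Z/67Z)^×, its order divides φ(67) = 67 − 1 = 66 = 2 · 3 · 11.
Divisors of 66: 1, 2, 3, 6, 11, 22, 33, 66.
Check 65^d mod 67 for each divisor in increasing order:
65^1 ≡ 65 (mod 67)
65^2 ≡ 4 (mod 67)
65^3 ≡ 59 (mod 67)
65^6 ≡ 64 (mod 67)
65^11 ≡ 29 (mod 67)
65^22 ≡ 37 (mod 67)
65^33 ≡ 1 (mod 67) ✓
The smallest such exponent is 33, so the order of 65 is 33.

33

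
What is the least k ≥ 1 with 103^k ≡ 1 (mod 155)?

60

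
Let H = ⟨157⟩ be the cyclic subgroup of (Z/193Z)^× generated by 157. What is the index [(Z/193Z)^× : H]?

4

ord(157) | φ(193) = 193 − 1 = 192 = 2^6 · 3.
Divisors of 192: 1, 2, 3, 4, 6, 8, 12, 16, 24, 32, 48, 64, 96, 192.
Check 157^d mod 193 for each divisor in increasing order:
157^1 ≡ 157 (mod 193)
157^2 ≡ 138 (mod 193)
157^3 ≡ 50 (mod 193)
157^4 ≡ 130 (mod 193)
157^6 ≡ 184 (mod 193)
157^8 ≡ 109 (mod 193)
157^12 ≡ 81 (mod 193)
157^16 ≡ 108 (mod 193)
157^24 ≡ 192 (mod 193)
157^32 ≡ 84 (mod 193)
157^48 ≡ 1 (mod 193) ✓
So ord_193(157) = 48, hence |⟨157⟩| = 48.
The index is φ(193) / ord(157) = 192 / 48 = 4.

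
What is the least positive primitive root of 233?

3

φ(233) = 233 − 1 = 232 = 2^3 · 29.
Test candidates g = 2, 3, … against the prime factors q ∈ {2, 29} of φ(233): g is a generator iff g^(232/q) ≢ 1 for every such q.
g = 2: 2^116 ≡ 1 — hits 1, so not a primitive root.
g = 3: 3^116 ≡ 232; 3^8 ≡ 37 — none is 1, so 3 is a primitive root.
So 3 is the smallest generator of (Z/233Z)^×.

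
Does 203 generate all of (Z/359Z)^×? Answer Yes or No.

φ(359) = 359 − 1 = 358 = 2 · 179.
It suffices to check that the order of 203 is not a proper divisor of 358: compute 203^(358/q) for q ∈ {2, 179}.
203^179 ≡ 1 (mod 359)  [q = 2: ≡ 1 ✗]
203^2 ≡ 283 (mod 359)  [q = 179: ≢ 1 ✓]
Since 203^179 ≡ 1, the order of 203 divides 179 < 358, so 203 is not a primitive root.

No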